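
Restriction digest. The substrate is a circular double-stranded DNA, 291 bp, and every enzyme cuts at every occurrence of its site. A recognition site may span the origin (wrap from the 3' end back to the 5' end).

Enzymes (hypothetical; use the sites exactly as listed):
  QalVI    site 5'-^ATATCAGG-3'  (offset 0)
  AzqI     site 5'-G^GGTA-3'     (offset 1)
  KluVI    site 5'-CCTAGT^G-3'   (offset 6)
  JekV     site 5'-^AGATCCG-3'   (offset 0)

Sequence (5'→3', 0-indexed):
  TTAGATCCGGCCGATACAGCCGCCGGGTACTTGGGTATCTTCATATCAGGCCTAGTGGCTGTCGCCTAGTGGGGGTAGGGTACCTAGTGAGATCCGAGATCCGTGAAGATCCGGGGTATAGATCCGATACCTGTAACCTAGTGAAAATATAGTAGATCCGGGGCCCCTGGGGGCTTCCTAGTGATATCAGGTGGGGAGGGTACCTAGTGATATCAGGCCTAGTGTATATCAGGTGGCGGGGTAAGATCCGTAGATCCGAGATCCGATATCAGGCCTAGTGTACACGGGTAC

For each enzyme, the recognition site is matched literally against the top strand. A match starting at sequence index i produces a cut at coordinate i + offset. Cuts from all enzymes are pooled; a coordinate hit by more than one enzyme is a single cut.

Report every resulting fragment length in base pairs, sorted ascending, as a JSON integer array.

Site scan:
  QalVI (ATATCAGG, off=0): starts [42, 183, 209, 225, 265] → cuts [42, 183, 209, 225, 265]
  AzqI (GGGTA, off=1): starts [24, 32, 72, 77, 113, 197, 238, 285] → cuts [25, 33, 73, 78, 114, 198, 239, 286]
  KluVI (CCTAGTG, off=6): starts [50, 64, 82, 136, 176, 202, 217, 273] → cuts [56, 70, 88, 142, 182, 208, 223, 279]
  JekV (AGATCCG, off=0): starts [2, 89, 96, 106, 119, 153, 243, 251, 258] → cuts [2, 89, 96, 106, 119, 153, 243, 251, 258]

All cut coordinates (distinct, sorted): [2, 25, 33, 42, 56, 70, 73, 78, 88, 89, 96, 106, 114, 119, 142, 153, 182, 183, 198, 208, 209, 223, 225, 239, 243, 251, 258, 265, 279, 286]

Fragment lengths:
  2→25: 23 bp
  25→33: 8 bp
  33→42: 9 bp
  42→56: 14 bp
  56→70: 14 bp
  70→73: 3 bp
  73→78: 5 bp
  78→88: 10 bp
  88→89: 1 bp
  89→96: 7 bp
  96→106: 10 bp
  106→114: 8 bp
  114→119: 5 bp
  119→142: 23 bp
  142→153: 11 bp
  153→182: 29 bp
  182→183: 1 bp
  183→198: 15 bp
  198→208: 10 bp
  208→209: 1 bp
  209→223: 14 bp
  223→225: 2 bp
  225→239: 14 bp
  239→243: 4 bp
  243→251: 8 bp
  251→258: 7 bp
  258→265: 7 bp
  265→279: 14 bp
  279→286: 7 bp
  286→2 (wrap): 291-286+2 = 7 bp

[1,1,1,2,3,4,5,5,7,7,7,7,7,8,8,8,9,10,10,10,11,14,14,14,14,14,15,23,23,29]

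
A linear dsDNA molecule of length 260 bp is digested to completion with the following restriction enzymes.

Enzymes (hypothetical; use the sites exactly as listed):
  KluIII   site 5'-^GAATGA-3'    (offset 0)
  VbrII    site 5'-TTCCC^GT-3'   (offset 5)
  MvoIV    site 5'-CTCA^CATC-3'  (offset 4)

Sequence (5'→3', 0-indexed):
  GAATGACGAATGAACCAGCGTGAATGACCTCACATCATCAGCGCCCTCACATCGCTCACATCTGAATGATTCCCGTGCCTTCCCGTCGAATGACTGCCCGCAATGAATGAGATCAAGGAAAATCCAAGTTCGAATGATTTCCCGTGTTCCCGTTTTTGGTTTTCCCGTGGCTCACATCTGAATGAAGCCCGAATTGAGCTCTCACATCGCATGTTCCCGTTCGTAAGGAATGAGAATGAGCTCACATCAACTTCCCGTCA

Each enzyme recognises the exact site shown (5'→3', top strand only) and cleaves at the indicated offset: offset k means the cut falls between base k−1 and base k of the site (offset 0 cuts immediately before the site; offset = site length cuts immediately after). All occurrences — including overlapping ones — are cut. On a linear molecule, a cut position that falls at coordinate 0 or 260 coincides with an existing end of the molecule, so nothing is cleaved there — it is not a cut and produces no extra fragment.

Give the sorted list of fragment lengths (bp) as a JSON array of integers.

[3,4,5,5,6,7,8,8,9,9,10,11,11,11,12,12,14,14,15,17,17,25,27]

Site scan:
  KluIII (GAATGA, off=0): starts [0, 7, 21, 63, 87, 104, 131, 179, 227, 233] → cuts [7, 21, 63, 87, 104, 131, 179, 227, 233] (position 0 is a terminus of the linear molecule — no cut)
  VbrII (TTCCCGT, off=5): starts [69, 79, 138, 146, 161, 213, 251] → cuts [74, 84, 143, 151, 166, 218, 256]
  MvoIV (CTCACATC, off=4): starts [28, 45, 54, 170, 200, 240] → cuts [32, 49, 58, 174, 204, 244]

All cut coordinates (distinct, sorted): [7, 21, 32, 49, 58, 63, 74, 84, 87, 104, 131, 143, 151, 166, 174, 179, 204, 218, 227, 233, 244, 256]

Fragments:
  [0,7): 7 bp
  [7,21): 14 bp
  [21,32): 11 bp
  [32,49): 17 bp
  [49,58): 9 bp
  [58,63): 5 bp
  [63,74): 11 bp
  [74,84): 10 bp
  [84,87): 3 bp
  [87,104): 17 bp
  [104,131): 27 bp
  [131,143): 12 bp
  [143,151): 8 bp
  [151,166): 15 bp
  [166,174): 8 bp
  [174,179): 5 bp
  [179,204): 25 bp
  [204,218): 14 bp
  [218,227): 9 bp
  [227,233): 6 bp
  [233,244): 11 bp
  [244,256): 12 bp
  [256,260): 4 bp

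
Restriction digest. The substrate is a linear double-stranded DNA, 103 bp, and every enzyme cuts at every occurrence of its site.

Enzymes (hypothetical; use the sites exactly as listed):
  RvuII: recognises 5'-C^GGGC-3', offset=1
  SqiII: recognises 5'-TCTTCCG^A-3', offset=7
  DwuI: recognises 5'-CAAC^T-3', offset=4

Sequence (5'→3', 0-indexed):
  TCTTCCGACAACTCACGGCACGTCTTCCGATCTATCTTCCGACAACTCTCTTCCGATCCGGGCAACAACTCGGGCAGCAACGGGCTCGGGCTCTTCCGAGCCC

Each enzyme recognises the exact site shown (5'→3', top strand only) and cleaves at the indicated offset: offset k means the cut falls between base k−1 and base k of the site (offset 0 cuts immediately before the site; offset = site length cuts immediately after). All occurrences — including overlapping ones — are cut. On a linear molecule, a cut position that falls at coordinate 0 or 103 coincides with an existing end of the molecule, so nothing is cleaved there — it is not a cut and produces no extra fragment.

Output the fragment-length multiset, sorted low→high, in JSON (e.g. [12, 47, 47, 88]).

[2,4,5,5,5,6,7,9,10,10,11,12,17]

Site scan:
  RvuII CGGGC/1: at [58, 70, 80, 86] ⇒ [59, 71, 81, 87]
  SqiII TCTTCCGA/7: at [0, 22, 34, 48, 91] ⇒ [7, 29, 41, 55, 98]
  DwuI CAACT/4: at [8, 42, 65] ⇒ [12, 46, 69]

All cut coordinates (distinct, sorted): [7, 12, 29, 41, 46, 55, 59, 69, 71, 81, 87, 98]

Fragment lengths:
  [0,7): 7 bp
  [7,12): 5 bp
  [12,29): 17 bp
  [29,41): 12 bp
  [41,46): 5 bp
  [46,55): 9 bp
  [55,59): 4 bp
  [59,69): 10 bp
  [69,71): 2 bp
  [71,81): 10 bp
  [81,87): 6 bp
  [87,98): 11 bp
  [98,103): 5 bp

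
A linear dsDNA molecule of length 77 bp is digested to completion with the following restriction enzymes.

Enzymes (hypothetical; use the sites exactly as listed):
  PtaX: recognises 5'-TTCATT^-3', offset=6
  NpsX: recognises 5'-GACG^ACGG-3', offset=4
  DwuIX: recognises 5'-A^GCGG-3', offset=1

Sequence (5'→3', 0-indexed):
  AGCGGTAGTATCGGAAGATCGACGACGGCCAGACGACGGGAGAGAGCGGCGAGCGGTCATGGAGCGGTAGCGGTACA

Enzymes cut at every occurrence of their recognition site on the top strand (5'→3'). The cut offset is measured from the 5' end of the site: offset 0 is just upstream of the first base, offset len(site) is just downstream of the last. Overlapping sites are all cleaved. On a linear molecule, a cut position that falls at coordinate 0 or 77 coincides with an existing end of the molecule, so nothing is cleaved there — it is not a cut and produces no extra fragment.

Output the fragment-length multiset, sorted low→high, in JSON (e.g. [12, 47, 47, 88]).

Per-enzyme occurrences:
  PtaX (TTCATT, off=6): no sites
  NpsX GACGACGG/4: at [20, 31] ⇒ [24, 35]
  DwuIX AGCGG/1: at [0, 44, 51, 62, 68] ⇒ [1, 45, 52, 63, 69]

All cut coordinates (distinct, sorted): [1, 24, 35, 45, 52, 63, 69]

Fragments:
  [0,1): 1 bp
  [1,24): 23 bp
  [24,35): 11 bp
  [35,45): 10 bp
  [45,52): 7 bp
  [52,63): 11 bp
  [63,69): 6 bp
  [69,77): 8 bp

[1,6,7,8,10,11,11,23]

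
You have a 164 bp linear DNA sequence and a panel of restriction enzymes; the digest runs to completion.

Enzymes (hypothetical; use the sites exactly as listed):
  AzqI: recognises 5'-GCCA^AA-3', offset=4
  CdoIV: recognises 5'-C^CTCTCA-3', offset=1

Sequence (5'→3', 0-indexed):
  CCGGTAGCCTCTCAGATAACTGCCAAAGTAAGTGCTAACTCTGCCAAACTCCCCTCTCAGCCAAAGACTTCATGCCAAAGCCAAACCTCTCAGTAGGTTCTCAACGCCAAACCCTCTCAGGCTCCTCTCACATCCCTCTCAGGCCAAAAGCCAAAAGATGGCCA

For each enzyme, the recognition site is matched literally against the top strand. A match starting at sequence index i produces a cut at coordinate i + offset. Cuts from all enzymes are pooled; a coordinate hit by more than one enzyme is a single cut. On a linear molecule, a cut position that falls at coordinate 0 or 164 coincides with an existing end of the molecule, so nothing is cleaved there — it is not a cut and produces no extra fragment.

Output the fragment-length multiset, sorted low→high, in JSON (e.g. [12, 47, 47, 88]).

[3,4,6,7,7,8,10,11,11,11,11,14,17,21,23]

Scan for sites:
  AzqI GCCAAA/4: at [21, 42, 59, 73, 79, 105, 142, 149] ⇒ [25, 46, 63, 77, 83, 109, 146, 153]
  CdoIV CCTCTCA/1: at [7, 52, 85, 112, 123, 134] ⇒ [8, 53, 86, 113, 124, 135]

All cut coordinates (distinct, sorted): [8, 25, 46, 53, 63, 77, 83, 86, 109, 113, 124, 135, 146, 153]

Fragments:
  [0,8): 8 bp
  [8,25): 17 bp
  [25,46): 21 bp
  [46,53): 7 bp
  [53,63): 10 bp
  [63,77): 14 bp
  [77,83): 6 bp
  [83,86): 3 bp
  [86,109): 23 bp
  [109,113): 4 bp
  [113,124): 11 bp
  [124,135): 11 bp
  [135,146): 11 bp
  [146,153): 7 bp
  [153,164): 11 bp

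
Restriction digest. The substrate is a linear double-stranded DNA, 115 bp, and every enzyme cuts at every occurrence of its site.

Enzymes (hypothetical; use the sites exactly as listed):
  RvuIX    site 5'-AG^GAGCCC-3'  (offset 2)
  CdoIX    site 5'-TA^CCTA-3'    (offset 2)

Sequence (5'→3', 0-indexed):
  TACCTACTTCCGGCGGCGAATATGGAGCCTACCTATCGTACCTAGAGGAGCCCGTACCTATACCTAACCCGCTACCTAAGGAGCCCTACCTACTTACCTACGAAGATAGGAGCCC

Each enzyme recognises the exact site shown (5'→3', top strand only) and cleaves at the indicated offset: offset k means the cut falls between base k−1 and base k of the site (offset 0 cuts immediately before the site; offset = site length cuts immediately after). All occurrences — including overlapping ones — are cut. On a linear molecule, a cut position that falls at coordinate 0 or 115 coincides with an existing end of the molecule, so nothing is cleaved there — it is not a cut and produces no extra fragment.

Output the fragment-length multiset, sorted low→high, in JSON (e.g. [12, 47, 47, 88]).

Scan for sites:
  RvuIX AGGAGCCC/2: at [45, 78, 107] ⇒ [47, 80, 109]
  CdoIX TACCTA/2: at [0, 29, 38, 54, 60, 72, 86, 94] ⇒ [2, 31, 40, 56, 62, 74, 88, 96]

All cut coordinates (distinct, sorted): [2, 31, 40, 47, 56, 62, 74, 80, 88, 96, 109]

Fragment lengths:
  [0,2): 2 bp
  [2,31): 29 bp
  [31,40): 9 bp
  [40,47): 7 bp
  [47,56): 9 bp
  [56,62): 6 bp
  [62,74): 12 bp
  [74,80): 6 bp
  [80,88): 8 bp
  [88,96): 8 bp
  [96,109): 13 bp
  [109,115): 6 bp

[2,6,6,6,7,8,8,9,9,12,13,29]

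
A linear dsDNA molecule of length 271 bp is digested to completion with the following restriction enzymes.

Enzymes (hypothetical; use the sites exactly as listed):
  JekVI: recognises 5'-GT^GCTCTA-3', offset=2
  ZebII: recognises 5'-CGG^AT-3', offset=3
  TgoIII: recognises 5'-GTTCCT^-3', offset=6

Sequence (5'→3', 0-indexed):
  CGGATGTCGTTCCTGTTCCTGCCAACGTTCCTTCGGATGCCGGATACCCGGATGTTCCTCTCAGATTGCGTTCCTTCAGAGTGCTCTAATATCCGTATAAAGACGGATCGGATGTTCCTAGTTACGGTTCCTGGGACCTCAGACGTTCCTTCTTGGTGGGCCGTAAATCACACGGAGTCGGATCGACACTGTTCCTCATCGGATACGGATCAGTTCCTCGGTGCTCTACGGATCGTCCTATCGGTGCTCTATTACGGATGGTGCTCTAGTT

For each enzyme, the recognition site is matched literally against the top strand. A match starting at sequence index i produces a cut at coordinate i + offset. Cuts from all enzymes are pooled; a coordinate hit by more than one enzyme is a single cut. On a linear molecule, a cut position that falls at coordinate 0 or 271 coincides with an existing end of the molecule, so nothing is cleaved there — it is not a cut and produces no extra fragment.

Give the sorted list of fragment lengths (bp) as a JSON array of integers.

[3,4,4,5,5,6,6,6,7,7,8,8,8,9,9,10,11,12,12,13,14,15,16,18,24,31]

Scan for sites:
  JekVI (GTGCTCTA, off=2): starts [80, 220, 243, 260] → cuts [82, 222, 245, 262]
  ZebII (CGGAT, off=3): starts [0, 33, 40, 48, 103, 108, 178, 199, 205, 228, 254] → cuts [3, 36, 43, 51, 106, 111, 181, 202, 208, 231, 257]
  TgoIII (GTTCCT, off=6): starts [8, 14, 26, 53, 69, 113, 126, 144, 190, 212] → cuts [14, 20, 32, 59, 75, 119, 132, 150, 196, 218]

Pooled cuts: [3, 14, 20, 32, 36, 43, 51, 59, 75, 82, 106, 111, 119, 132, 150, 181, 196, 202, 208, 218, 222, 231, 245, 257, 262]

Fragment lengths:
  [0,3): 3 bp
  [3,14): 11 bp
  [14,20): 6 bp
  [20,32): 12 bp
  [32,36): 4 bp
  [36,43): 7 bp
  [43,51): 8 bp
  [51,59): 8 bp
  [59,75): 16 bp
  [75,82): 7 bp
  [82,106): 24 bp
  [106,111): 5 bp
  [111,119): 8 bp
  [119,132): 13 bp
  [132,150): 18 bp
  [150,181): 31 bp
  [181,196): 15 bp
  [196,202): 6 bp
  [202,208): 6 bp
  [208,218): 10 bp
  [218,222): 4 bp
  [222,231): 9 bp
  [231,245): 14 bp
  [245,257): 12 bp
  [257,262): 5 bp
  [262,271): 9 bp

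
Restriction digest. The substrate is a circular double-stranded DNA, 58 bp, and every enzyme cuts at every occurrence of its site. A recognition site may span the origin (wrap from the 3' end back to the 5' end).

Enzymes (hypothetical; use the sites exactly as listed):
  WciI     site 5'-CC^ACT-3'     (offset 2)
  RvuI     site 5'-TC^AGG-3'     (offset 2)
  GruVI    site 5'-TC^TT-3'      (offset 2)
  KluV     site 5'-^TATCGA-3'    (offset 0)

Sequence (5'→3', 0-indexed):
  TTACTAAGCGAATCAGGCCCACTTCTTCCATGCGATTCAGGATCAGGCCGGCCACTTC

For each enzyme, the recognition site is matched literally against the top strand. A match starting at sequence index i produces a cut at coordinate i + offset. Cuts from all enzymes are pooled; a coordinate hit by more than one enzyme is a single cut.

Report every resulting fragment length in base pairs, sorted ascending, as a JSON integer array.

Per-enzyme occurrences:
  WciI (CCACT, off=2): starts [18, 51] → cuts [20, 53]
  RvuI (TCAGG, off=2): starts [12, 36, 42] → cuts [14, 38, 44]
  GruVI (TCTT, off=2): starts [23, 56] → cuts [0, 25]
  KluV (TATCGA, off=0): no sites

All cut coordinates (distinct, sorted): [0, 14, 20, 25, 38, 44, 53]

Fragment lengths:
  0→14: 14 bp
  14→20: 6 bp
  20→25: 5 bp
  25→38: 13 bp
  38→44: 6 bp
  44→53: 9 bp
  53→0 (wrap): 58-53+0 = 5 bp

[5,5,6,6,9,13,14]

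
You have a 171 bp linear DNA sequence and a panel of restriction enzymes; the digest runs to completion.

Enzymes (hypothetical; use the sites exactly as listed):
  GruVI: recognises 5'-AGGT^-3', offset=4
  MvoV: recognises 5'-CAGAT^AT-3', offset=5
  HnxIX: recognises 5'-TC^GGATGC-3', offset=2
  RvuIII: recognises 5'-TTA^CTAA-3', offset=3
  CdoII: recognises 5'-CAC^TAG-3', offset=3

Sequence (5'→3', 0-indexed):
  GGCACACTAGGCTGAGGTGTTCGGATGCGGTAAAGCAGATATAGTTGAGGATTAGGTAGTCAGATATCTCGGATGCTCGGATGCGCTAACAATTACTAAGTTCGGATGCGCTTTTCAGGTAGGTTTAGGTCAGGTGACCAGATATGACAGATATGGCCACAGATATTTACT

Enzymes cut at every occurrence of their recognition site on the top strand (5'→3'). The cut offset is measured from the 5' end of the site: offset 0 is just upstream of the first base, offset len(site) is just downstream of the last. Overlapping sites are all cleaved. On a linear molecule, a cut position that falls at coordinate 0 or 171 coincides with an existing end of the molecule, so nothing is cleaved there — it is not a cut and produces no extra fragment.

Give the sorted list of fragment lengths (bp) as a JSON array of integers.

[4,4,5,5,6,7,7,8,8,8,8,9,11,12,17,17,17,18]

Scan for sites:
  GruVI (AGGT, off=4): starts [14, 53, 116, 120, 126, 131] → cuts [18, 57, 120, 124, 130, 135]
  MvoV (CAGATAT, off=5): starts [35, 60, 138, 147, 159] → cuts [40, 65, 143, 152, 164]
  HnxIX (TCGGATGC, off=2): starts [20, 68, 76, 101] → cuts [22, 70, 78, 103]
  RvuIII (TTACTAA, off=3): starts [92] → cuts [95]
  CdoII (CACTAG, off=3): starts [4] → cuts [7]

Pooled cuts: [7, 18, 22, 40, 57, 65, 70, 78, 95, 103, 120, 124, 130, 135, 143, 152, 164]

Fragment lengths:
  [0,7): 7 bp
  [7,18): 11 bp
  [18,22): 4 bp
  [22,40): 18 bp
  [40,57): 17 bp
  [57,65): 8 bp
  [65,70): 5 bp
  [70,78): 8 bp
  [78,95): 17 bp
  [95,103): 8 bp
  [103,120): 17 bp
  [120,124): 4 bp
  [124,130): 6 bp
  [130,135): 5 bp
  [135,143): 8 bp
  [143,152): 9 bp
  [152,164): 12 bp
  [164,171): 7 bp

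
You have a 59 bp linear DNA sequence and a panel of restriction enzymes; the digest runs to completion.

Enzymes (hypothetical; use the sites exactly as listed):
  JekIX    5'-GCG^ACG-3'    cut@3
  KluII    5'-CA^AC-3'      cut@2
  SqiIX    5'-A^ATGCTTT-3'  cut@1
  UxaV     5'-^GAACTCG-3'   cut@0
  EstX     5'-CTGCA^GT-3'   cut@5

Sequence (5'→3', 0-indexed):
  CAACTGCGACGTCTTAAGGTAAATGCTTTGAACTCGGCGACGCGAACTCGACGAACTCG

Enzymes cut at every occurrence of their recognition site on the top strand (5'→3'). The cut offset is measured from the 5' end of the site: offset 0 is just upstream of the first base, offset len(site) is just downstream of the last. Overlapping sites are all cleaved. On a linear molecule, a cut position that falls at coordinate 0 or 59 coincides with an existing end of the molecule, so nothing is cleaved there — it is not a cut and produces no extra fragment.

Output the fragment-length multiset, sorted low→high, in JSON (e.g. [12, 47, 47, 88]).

Site scan:
  JekIX (GCGACG, off=3): starts [5, 36] → cuts [8, 39]
  KluII (CAAC, off=2): starts [0] → cuts [2]
  SqiIX (AATGCTTT, off=1): starts [21] → cuts [22]
  UxaV (GAACTCG, off=0): starts [29, 43, 52] → cuts [29, 43, 52]
  EstX (CTGCAGT, off=5): no sites

Pooled cuts: [2, 8, 22, 29, 39, 43, 52]

Fragment lengths:
  [0,2): 2 bp
  [2,8): 6 bp
  [8,22): 14 bp
  [22,29): 7 bp
  [29,39): 10 bp
  [39,43): 4 bp
  [43,52): 9 bp
  [52,59): 7 bp

[2,4,6,7,7,9,10,14]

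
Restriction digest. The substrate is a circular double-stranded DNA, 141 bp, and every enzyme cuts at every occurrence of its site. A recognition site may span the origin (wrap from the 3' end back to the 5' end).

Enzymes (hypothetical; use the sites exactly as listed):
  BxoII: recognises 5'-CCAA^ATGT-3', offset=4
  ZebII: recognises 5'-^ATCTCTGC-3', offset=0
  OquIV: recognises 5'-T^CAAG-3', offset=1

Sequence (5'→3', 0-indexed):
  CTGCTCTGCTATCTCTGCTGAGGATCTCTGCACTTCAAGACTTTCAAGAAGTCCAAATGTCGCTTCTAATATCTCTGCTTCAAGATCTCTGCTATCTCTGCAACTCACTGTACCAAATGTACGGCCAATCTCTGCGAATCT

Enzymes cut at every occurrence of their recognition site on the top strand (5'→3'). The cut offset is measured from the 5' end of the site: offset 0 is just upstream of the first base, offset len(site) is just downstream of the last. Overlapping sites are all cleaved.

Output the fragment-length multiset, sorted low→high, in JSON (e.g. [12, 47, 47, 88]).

Per-enzyme occurrences:
  BxoII CCAAATGT/4: at [52, 112] ⇒ [56, 116]
  ZebII ATCTCTGC/0: at [10, 23, 70, 84, 93, 127, 137] ⇒ [10, 23, 70, 84, 93, 127, 137]
  OquIV TCAAG/1: at [34, 43, 79] ⇒ [35, 44, 80]

All cut coordinates (distinct, sorted): [10, 23, 35, 44, 56, 70, 80, 84, 93, 116, 127, 137]

Fragments:
  10→23: 13 bp
  23→35: 12 bp
  35→44: 9 bp
  44→56: 12 bp
  56→70: 14 bp
  70→80: 10 bp
  80→84: 4 bp
  84→93: 9 bp
  93→116: 23 bp
  116→127: 11 bp
  127→137: 10 bp
  137→10 (wrap): 141-137+10 = 14 bp

[4,9,9,10,10,11,12,12,13,14,14,23]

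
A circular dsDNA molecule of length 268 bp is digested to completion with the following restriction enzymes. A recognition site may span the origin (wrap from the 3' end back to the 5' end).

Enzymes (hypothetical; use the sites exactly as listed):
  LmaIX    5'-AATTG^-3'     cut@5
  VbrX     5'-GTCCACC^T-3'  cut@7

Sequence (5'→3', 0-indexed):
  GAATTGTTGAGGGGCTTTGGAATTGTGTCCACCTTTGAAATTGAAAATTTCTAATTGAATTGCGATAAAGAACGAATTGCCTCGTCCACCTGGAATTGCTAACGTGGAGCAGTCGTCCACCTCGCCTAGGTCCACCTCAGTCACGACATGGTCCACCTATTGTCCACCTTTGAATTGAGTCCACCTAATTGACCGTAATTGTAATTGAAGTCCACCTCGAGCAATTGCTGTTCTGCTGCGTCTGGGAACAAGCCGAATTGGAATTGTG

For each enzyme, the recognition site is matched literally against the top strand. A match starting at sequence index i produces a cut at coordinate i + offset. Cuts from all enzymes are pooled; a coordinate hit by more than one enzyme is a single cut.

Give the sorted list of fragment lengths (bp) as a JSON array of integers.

[5,6,6,6,8,8,8,8,9,9,10,10,11,11,11,14,15,17,19,21,23,33]

Site scan:
  LmaIX AATTG/5: at [1, 20, 38, 52, 57, 74, 93, 172, 186, 196, 202, 222, 255, 261] ⇒ [6, 25, 43, 57, 62, 79, 98, 177, 191, 201, 207, 227, 260, 266]
  VbrX GTCCACCT/7: at [26, 83, 114, 129, 150, 161, 178, 209] ⇒ [33, 90, 121, 136, 157, 168, 185, 216]

All cut coordinates (distinct, sorted): [6, 25, 33, 43, 57, 62, 79, 90, 98, 121, 136, 157, 168, 177, 185, 191, 201, 207, 216, 227, 260, 266]

Fragments:
  6→25: 19 bp
  25→33: 8 bp
  33→43: 10 bp
  43→57: 14 bp
  57→62: 5 bp
  62→79: 17 bp
  79→90: 11 bp
  90→98: 8 bp
  98→121: 23 bp
  121→136: 15 bp
  136→157: 21 bp
  157→168: 11 bp
  168→177: 9 bp
  177→185: 8 bp
  185→191: 6 bp
  191→201: 10 bp
  201→207: 6 bp
  207→216: 9 bp
  216→227: 11 bp
  227→260: 33 bp
  260→266: 6 bp
  266→6 (wrap): 268-266+6 = 8 bp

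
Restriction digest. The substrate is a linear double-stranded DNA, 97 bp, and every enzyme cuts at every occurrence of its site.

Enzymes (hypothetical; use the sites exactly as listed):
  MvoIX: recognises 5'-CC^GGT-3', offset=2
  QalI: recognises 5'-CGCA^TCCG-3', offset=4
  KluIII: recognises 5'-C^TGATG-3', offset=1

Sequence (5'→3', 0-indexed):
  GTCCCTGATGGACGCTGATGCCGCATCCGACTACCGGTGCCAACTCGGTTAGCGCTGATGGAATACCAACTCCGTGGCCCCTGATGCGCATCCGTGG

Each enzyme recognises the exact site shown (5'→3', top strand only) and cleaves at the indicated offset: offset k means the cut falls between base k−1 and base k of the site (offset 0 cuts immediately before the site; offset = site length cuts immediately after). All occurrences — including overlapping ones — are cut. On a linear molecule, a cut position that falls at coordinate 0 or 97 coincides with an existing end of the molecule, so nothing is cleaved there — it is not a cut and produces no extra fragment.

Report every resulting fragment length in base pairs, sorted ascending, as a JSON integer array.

[5,7,9,10,10,10,20,26]

Per-enzyme occurrences:
  MvoIX CCGGT/2: at [33] ⇒ [35]
  QalI CGCATCCG/4: at [21, 86] ⇒ [25, 90]
  KluIII CTGATG/1: at [4, 14, 54, 80] ⇒ [5, 15, 55, 81]

Pooled cuts: [5, 15, 25, 35, 55, 81, 90]

Fragments:
  [0,5): 5 bp
  [5,15): 10 bp
  [15,25): 10 bp
  [25,35): 10 bp
  [35,55): 20 bp
  [55,81): 26 bp
  [81,90): 9 bp
  [90,97): 7 bp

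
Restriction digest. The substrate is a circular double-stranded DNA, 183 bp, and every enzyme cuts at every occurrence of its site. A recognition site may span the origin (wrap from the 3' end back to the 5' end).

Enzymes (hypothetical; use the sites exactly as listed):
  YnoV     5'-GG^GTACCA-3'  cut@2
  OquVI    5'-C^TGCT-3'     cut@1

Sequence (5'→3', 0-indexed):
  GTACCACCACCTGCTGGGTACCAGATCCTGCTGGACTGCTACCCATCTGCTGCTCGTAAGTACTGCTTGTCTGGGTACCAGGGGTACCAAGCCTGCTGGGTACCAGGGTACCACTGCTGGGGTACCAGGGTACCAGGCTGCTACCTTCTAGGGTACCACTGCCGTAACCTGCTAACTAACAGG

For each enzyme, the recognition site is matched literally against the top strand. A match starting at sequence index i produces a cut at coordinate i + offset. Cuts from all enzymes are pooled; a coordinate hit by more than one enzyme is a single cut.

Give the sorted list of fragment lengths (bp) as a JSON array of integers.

Scan for sites:
  YnoV (GGGTACCA, off=2): starts [15, 72, 81, 97, 105, 119, 127, 150, 181] → cuts [0, 17, 74, 83, 99, 107, 121, 129, 152]
  OquVI (CTGCT, off=1): starts [10, 27, 35, 46, 49, 62, 92, 113, 137, 168] → cuts [11, 28, 36, 47, 50, 63, 93, 114, 138, 169]

All cut coordinates (distinct, sorted): [0, 11, 17, 28, 36, 47, 50, 63, 74, 83, 93, 99, 107, 114, 121, 129, 138, 152, 169]

Fragment lengths:
  0→11: 11 bp
  11→17: 6 bp
  17→28: 11 bp
  28→36: 8 bp
  36→47: 11 bp
  47→50: 3 bp
  50→63: 13 bp
  63→74: 11 bp
  74→83: 9 bp
  83→93: 10 bp
  93→99: 6 bp
  99→107: 8 bp
  107→114: 7 bp
  114→121: 7 bp
  121→129: 8 bp
  129→138: 9 bp
  138→152: 14 bp
  152→169: 17 bp
  169→0 (wrap): 183-169+0 = 14 bp

[3,6,6,7,7,8,8,8,9,9,10,11,11,11,11,13,14,14,17]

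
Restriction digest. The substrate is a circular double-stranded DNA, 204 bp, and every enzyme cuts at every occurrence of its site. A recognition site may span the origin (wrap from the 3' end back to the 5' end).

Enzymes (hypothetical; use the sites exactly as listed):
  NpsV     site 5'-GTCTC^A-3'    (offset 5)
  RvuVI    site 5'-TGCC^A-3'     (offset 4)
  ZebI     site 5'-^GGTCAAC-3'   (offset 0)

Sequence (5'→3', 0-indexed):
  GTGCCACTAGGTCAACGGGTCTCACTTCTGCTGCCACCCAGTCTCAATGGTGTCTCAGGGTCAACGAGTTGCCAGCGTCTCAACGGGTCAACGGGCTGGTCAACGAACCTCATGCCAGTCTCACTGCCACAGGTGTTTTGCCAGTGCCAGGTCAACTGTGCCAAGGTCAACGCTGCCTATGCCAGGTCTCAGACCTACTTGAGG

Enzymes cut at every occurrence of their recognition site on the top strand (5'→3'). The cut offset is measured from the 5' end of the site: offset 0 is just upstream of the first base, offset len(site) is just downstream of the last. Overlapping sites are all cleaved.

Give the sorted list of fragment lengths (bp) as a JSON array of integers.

Per-enzyme occurrences:
  NpsV GTCTCA/5: at [18, 40, 51, 76, 117, 185] ⇒ [23, 45, 56, 81, 122, 190]
  RvuVI TGCCA/4: at [1, 31, 69, 112, 124, 138, 144, 158, 179] ⇒ [5, 35, 73, 116, 128, 142, 148, 162, 183]
  ZebI GGTCAAC/0: at [9, 58, 85, 97, 149, 164] ⇒ [9, 58, 85, 97, 149, 164]

All cut coordinates (distinct, sorted): [5, 9, 23, 35, 45, 56, 58, 73, 81, 85, 97, 116, 122, 128, 142, 148, 149, 162, 164, 183, 190]

Fragments:
  5→9: 4 bp
  9→23: 14 bp
  23→35: 12 bp
  35→45: 10 bp
  45→56: 11 bp
  56→58: 2 bp
  58→73: 15 bp
  73→81: 8 bp
  81→85: 4 bp
  85→97: 12 bp
  97→116: 19 bp
  116→122: 6 bp
  122→128: 6 bp
  128→142: 14 bp
  142→148: 6 bp
  148→149: 1 bp
  149→162: 13 bp
  162→164: 2 bp
  164→183: 19 bp
  183→190: 7 bp
  190→5 (wrap): 204-190+5 = 19 bp

[1,2,2,4,4,6,6,6,7,8,10,11,12,12,13,14,14,15,19,19,19]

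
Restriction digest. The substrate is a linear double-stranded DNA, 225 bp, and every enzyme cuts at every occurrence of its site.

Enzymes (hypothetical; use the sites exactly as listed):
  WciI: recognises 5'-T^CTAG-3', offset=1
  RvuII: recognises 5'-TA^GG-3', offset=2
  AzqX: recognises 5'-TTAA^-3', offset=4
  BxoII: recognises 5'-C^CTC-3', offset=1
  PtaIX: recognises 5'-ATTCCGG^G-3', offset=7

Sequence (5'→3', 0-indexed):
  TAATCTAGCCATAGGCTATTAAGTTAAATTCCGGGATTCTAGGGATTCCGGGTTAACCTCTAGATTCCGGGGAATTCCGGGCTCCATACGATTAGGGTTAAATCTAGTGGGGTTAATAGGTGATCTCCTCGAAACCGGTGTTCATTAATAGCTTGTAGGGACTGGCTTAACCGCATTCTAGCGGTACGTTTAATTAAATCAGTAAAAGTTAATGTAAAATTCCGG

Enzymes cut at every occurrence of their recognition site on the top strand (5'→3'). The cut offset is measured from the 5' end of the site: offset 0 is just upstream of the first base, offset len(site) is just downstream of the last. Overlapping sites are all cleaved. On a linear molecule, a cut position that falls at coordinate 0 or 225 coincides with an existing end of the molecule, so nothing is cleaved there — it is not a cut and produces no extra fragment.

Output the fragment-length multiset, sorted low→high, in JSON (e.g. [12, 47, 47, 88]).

Site scan:
  WciI TCTAG/1: at [3, 37, 58, 102, 176] ⇒ [4, 38, 59, 103, 177]
  RvuII TAGG/2: at [11, 39, 92, 116, 155] ⇒ [13, 41, 94, 118, 157]
  AzqX TTAA/4: at [18, 23, 52, 97, 112, 144, 166, 189, 193, 208] ⇒ [22, 27, 56, 101, 116, 148, 170, 193, 197, 212]
  BxoII CCTC/1: at [56, 126] ⇒ [57, 127]
  PtaIX ATTCCGGG/7: at [27, 44, 63, 73] ⇒ [34, 51, 70, 80]

Pooled cuts: [4, 13, 22, 27, 34, 38, 41, 51, 56, 57, 59, 70, 80, 94, 101, 103, 116, 118, 127, 148, 157, 170, 177, 193, 197, 212]

Fragment lengths:
  [0,4): 4 bp
  [4,13): 9 bp
  [13,22): 9 bp
  [22,27): 5 bp
  [27,34): 7 bp
  [34,38): 4 bp
  [38,41): 3 bp
  [41,51): 10 bp
  [51,56): 5 bp
  [56,57): 1 bp
  [57,59): 2 bp
  [59,70): 11 bp
  [70,80): 10 bp
  [80,94): 14 bp
  [94,101): 7 bp
  [101,103): 2 bp
  [103,116): 13 bp
  [116,118): 2 bp
  [118,127): 9 bp
  [127,148): 21 bp
  [148,157): 9 bp
  [157,170): 13 bp
  [170,177): 7 bp
  [177,193): 16 bp
  [193,197): 4 bp
  [197,212): 15 bp
  [212,225): 13 bp

[1,2,2,2,3,4,4,4,5,5,7,7,7,9,9,9,9,10,10,11,13,13,13,14,15,16,21]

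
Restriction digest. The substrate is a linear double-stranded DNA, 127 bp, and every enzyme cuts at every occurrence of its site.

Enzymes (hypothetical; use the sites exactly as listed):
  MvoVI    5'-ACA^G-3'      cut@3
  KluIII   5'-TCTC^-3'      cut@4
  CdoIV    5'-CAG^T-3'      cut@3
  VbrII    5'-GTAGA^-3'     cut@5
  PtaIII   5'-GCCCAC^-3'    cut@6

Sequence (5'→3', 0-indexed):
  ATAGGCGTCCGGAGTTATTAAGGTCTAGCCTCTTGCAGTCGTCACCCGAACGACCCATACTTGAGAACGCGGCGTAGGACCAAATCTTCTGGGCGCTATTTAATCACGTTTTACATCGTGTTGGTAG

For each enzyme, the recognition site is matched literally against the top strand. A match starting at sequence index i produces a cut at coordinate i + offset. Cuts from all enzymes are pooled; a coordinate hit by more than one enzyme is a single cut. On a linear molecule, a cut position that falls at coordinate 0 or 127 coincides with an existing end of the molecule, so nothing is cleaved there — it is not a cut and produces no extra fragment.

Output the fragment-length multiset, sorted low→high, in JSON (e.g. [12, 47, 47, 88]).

Scan for sites:
  MvoVI (ACAG, off=3): no sites
  KluIII (TCTC, off=4): no sites
  CdoIV (CAGT, off=3): starts [35] → cuts [38]
  VbrII (GTAGA, off=5): no sites
  PtaIII (GCCCAC, off=6): no sites

All cut coordinates (distinct, sorted): [38]

Fragment lengths:
  [0,38): 38 bp
  [38,127): 89 bp

[38,89]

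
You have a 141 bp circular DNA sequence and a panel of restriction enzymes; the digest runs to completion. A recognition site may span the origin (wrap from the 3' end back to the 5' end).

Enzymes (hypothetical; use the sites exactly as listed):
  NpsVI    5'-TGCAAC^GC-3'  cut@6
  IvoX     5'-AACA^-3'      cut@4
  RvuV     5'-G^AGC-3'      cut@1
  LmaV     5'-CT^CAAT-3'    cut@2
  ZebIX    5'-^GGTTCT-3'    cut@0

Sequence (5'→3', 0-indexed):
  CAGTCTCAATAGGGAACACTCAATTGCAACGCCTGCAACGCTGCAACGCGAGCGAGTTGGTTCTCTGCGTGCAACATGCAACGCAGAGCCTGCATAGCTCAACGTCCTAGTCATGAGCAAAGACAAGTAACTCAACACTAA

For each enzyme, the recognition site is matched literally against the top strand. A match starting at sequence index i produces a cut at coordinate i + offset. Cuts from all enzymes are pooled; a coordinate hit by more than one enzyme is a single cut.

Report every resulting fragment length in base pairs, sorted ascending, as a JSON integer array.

[2,3,4,4,6,6,8,8,9,10,12,18,22,29]

Site scan:
  NpsVI TGCAACGC/6: at [24, 33, 41, 76] ⇒ [30, 39, 47, 82]
  IvoX AACA/4: at [14, 72, 133, 139] ⇒ [2, 18, 76, 137]
  RvuV GAGC/1: at [49, 85, 114] ⇒ [50, 86, 115]
  LmaV CTCAAT/2: at [4, 18] ⇒ [6, 20]
  ZebIX GGTTCT/0: at [58] ⇒ [58]

Pooled cuts: [2, 6, 18, 20, 30, 39, 47, 50, 58, 76, 82, 86, 115, 137]

Fragments:
  2→6: 4 bp
  6→18: 12 bp
  18→20: 2 bp
  20→30: 10 bp
  30→39: 9 bp
  39→47: 8 bp
  47→50: 3 bp
  50→58: 8 bp
  58→76: 18 bp
  76→82: 6 bp
  82→86: 4 bp
  86→115: 29 bp
  115→137: 22 bp
  137→2 (wrap): 141-137+2 = 6 bp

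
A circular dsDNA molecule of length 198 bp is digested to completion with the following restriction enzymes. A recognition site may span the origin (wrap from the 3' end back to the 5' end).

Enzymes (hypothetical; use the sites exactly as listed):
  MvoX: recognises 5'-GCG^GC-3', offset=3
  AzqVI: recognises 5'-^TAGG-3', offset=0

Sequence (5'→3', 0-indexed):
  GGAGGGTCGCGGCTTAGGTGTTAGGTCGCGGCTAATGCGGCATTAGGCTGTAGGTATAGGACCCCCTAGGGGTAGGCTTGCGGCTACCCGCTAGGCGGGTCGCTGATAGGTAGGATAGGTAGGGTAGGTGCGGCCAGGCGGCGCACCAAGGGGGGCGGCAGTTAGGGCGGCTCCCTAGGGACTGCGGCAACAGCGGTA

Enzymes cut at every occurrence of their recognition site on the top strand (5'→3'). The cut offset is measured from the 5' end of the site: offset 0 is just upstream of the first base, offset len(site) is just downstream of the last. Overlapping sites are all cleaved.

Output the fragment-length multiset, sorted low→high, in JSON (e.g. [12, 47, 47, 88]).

[3,4,4,4,5,5,5,6,6,6,7,7,7,8,8,9,9,9,10,10,10,11,13,15,17]

Per-enzyme occurrences:
  MvoX (GCGGC, off=3): starts [8, 27, 36, 79, 129, 137, 154, 166, 183] → cuts [11, 30, 39, 82, 132, 140, 157, 169, 186]
  AzqVI (TAGG, off=0): starts [14, 21, 43, 50, 56, 66, 72, 91, 106, 110, 115, 119, 124, 162, 175, 196] → cuts [14, 21, 43, 50, 56, 66, 72, 91, 106, 110, 115, 119, 124, 162, 175, 196]

All cut coordinates (distinct, sorted): [11, 14, 21, 30, 39, 43, 50, 56, 66, 72, 82, 91, 106, 110, 115, 119, 124, 132, 140, 157, 162, 169, 175, 186, 196]

Fragment lengths:
  11→14: 3 bp
  14→21: 7 bp
  21→30: 9 bp
  30→39: 9 bp
  39→43: 4 bp
  43→50: 7 bp
  50→56: 6 bp
  56→66: 10 bp
  66→72: 6 bp
  72→82: 10 bp
  82→91: 9 bp
  91→106: 15 bp
  106→110: 4 bp
  110→115: 5 bp
  115→119: 4 bp
  119→124: 5 bp
  124→132: 8 bp
  132→140: 8 bp
  140→157: 17 bp
  157→162: 5 bp
  162→169: 7 bp
  169→175: 6 bp
  175→186: 11 bp
  186→196: 10 bp
  196→11 (wrap): 198-196+11 = 13 bp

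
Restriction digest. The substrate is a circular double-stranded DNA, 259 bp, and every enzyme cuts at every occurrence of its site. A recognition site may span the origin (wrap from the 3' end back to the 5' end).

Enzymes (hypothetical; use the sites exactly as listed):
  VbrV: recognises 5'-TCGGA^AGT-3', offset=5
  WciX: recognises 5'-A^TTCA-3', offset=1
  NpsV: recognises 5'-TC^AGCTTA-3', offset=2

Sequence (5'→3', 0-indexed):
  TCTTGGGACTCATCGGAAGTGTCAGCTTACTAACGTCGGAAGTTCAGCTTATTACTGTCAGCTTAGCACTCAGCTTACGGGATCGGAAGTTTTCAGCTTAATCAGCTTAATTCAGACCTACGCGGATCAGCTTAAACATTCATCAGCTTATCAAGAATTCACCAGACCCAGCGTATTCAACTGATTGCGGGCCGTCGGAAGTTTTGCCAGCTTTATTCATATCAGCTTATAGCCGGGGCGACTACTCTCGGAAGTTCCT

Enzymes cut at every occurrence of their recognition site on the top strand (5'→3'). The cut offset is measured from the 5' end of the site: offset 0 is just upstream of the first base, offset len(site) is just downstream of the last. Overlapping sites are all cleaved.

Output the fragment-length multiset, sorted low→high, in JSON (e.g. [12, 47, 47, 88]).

Site scan:
  VbrV TCGGAAGT/5: at [12, 35, 82, 194, 247] ⇒ [17, 40, 87, 199, 252]
  WciX ATTCA/1: at [109, 137, 156, 174, 214] ⇒ [110, 138, 157, 175, 215]
  NpsV TCAGCTTA/2: at [21, 43, 57, 69, 92, 101, 126, 142, 221] ⇒ [23, 45, 59, 71, 94, 103, 128, 144, 223]

Pooled cuts: [17, 23, 40, 45, 59, 71, 87, 94, 103, 110, 128, 138, 144, 157, 175, 199, 215, 223, 252]

Fragments:
  17→23: 6 bp
  23→40: 17 bp
  40→45: 5 bp
  45→59: 14 bp
  59→71: 12 bp
  71→87: 16 bp
  87→94: 7 bp
  94→103: 9 bp
  103→110: 7 bp
  110→128: 18 bp
  128→138: 10 bp
  138→144: 6 bp
  144→157: 13 bp
  157→175: 18 bp
  175→199: 24 bp
  199→215: 16 bp
  215→223: 8 bp
  223→252: 29 bp
  252→17 (wrap): 259-252+17 = 24 bp

[5,6,6,7,7,8,9,10,12,13,14,16,16,17,18,18,24,24,29]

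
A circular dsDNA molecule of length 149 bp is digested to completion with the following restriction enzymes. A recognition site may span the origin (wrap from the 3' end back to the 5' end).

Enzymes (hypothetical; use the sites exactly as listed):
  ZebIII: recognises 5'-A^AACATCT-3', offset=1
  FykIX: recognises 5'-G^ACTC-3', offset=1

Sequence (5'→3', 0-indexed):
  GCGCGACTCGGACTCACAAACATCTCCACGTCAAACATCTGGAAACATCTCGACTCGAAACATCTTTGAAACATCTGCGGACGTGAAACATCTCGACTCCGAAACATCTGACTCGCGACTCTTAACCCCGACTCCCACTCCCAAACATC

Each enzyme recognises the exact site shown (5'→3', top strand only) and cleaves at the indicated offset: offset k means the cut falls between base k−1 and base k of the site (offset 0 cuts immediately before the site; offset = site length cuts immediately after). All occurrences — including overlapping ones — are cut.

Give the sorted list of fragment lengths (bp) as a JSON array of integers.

Scan for sites:
  ZebIII AAACATCT/1: at [17, 32, 42, 57, 68, 85, 101] ⇒ [18, 33, 43, 58, 69, 86, 102]
  FykIX GACTC/1: at [4, 10, 51, 94, 109, 116, 129] ⇒ [5, 11, 52, 95, 110, 117, 130]

Pooled cuts: [5, 11, 18, 33, 43, 52, 58, 69, 86, 95, 102, 110, 117, 130]

Fragment lengths:
  5→11: 6 bp
  11→18: 7 bp
  18→33: 15 bp
  33→43: 10 bp
  43→52: 9 bp
  52→58: 6 bp
  58→69: 11 bp
  69→86: 17 bp
  86→95: 9 bp
  95→102: 7 bp
  102→110: 8 bp
  110→117: 7 bp
  117→130: 13 bp
  130→5 (wrap): 149-130+5 = 24 bp

[6,6,7,7,7,8,9,9,10,11,13,15,17,24]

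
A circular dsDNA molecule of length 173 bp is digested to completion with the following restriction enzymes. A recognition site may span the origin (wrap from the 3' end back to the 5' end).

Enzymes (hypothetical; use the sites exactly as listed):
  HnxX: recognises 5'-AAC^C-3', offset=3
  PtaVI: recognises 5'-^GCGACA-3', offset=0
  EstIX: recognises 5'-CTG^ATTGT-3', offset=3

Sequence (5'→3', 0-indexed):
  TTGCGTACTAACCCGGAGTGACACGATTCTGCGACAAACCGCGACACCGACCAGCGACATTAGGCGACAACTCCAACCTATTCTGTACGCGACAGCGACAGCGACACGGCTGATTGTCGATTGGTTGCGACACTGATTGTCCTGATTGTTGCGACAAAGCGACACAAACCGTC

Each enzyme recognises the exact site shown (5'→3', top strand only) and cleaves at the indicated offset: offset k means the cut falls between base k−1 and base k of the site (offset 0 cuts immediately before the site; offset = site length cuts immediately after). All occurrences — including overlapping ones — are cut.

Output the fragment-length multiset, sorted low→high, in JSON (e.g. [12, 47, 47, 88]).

[1,6,6,6,8,9,9,9,10,11,11,12,13,14,14,16,18]

Site scan:
  HnxX AACC/3: at [9, 36, 74, 166] ⇒ [12, 39, 77, 169]
  PtaVI GCGACA/0: at [30, 40, 53, 63, 88, 94, 100, 126, 150, 158] ⇒ [30, 40, 53, 63, 88, 94, 100, 126, 150, 158]
  EstIX CTGATTGT/3: at [109, 132, 141] ⇒ [112, 135, 144]

All cut coordinates (distinct, sorted): [12, 30, 39, 40, 53, 63, 77, 88, 94, 100, 112, 126, 135, 144, 150, 158, 169]

Fragments:
  12→30: 18 bp
  30→39: 9 bp
  39→40: 1 bp
  40→53: 13 bp
  53→63: 10 bp
  63→77: 14 bp
  77→88: 11 bp
  88→94: 6 bp
  94→100: 6 bp
  100→112: 12 bp
  112→126: 14 bp
  126→135: 9 bp
  135→144: 9 bp
  144→150: 6 bp
  150→158: 8 bp
  158→169: 11 bp
  169→12 (wrap): 173-169+12 = 16 bp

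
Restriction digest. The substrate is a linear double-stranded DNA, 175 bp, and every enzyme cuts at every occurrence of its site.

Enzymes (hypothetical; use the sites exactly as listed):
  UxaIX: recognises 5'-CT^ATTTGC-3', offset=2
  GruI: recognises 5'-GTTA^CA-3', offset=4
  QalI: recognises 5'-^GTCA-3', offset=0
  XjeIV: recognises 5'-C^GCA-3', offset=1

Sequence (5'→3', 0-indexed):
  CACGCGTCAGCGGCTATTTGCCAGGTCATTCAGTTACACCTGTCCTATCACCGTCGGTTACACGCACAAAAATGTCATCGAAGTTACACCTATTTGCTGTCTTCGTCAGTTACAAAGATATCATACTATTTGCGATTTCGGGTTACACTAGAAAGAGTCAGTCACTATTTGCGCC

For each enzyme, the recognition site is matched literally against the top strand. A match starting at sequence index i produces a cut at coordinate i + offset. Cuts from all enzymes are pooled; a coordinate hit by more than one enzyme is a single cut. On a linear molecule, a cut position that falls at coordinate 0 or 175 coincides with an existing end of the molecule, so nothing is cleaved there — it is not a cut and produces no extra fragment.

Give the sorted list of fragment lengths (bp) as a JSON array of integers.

[3,4,5,5,6,8,9,9,10,10,11,12,13,13,15,18,24]

Scan for sites:
  UxaIX (CTATTTGC, off=2): starts [13, 89, 125, 164] → cuts [15, 91, 127, 166]
  GruI (GTTACA, off=4): starts [32, 56, 82, 108, 141] → cuts [36, 60, 86, 112, 145]
  QalI (GTCA, off=0): starts [5, 24, 73, 104, 156, 160] → cuts [5, 24, 73, 104, 156, 160]
  XjeIV (CGCA, off=1): starts [62] → cuts [63]

Pooled cuts: [5, 15, 24, 36, 60, 63, 73, 86, 91, 104, 112, 127, 145, 156, 160, 166]

Fragment lengths:
  [0,5): 5 bp
  [5,15): 10 bp
  [15,24): 9 bp
  [24,36): 12 bp
  [36,60): 24 bp
  [60,63): 3 bp
  [63,73): 10 bp
  [73,86): 13 bp
  [86,91): 5 bp
  [91,104): 13 bp
  [104,112): 8 bp
  [112,127): 15 bp
  [127,145): 18 bp
  [145,156): 11 bp
  [156,160): 4 bp
  [160,166): 6 bp
  [166,175): 9 bp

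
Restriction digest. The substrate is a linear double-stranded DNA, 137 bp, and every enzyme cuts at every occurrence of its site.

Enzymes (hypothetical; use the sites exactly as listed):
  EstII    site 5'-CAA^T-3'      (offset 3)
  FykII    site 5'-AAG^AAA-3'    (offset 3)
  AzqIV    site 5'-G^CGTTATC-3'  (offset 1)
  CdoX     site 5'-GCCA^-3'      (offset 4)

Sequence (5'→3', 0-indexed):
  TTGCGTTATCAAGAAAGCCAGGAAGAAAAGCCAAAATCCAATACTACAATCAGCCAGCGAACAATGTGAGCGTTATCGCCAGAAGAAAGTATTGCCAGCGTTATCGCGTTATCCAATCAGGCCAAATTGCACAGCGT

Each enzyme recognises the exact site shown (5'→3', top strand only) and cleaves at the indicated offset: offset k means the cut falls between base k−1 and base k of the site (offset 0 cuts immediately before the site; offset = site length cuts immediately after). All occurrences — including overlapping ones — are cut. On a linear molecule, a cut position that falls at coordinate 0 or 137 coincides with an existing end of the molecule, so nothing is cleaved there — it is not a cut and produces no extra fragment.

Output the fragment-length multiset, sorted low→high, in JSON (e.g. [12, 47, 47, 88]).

[1,3,4,5,6,7,7,8,8,8,8,8,8,10,10,11,12,13]

Per-enzyme occurrences:
  EstII (CAAT, off=3): starts [38, 46, 61, 113] → cuts [41, 49, 64, 116]
  FykII (AAGAAA, off=3): starts [10, 22, 82] → cuts [13, 25, 85]
  AzqIV (GCGTTATC, off=1): starts [2, 69, 97, 105] → cuts [3, 70, 98, 106]
  CdoX (GCCA, off=4): starts [16, 29, 52, 77, 93, 120] → cuts [20, 33, 56, 81, 97, 124]

Pooled cuts: [3, 13, 20, 25, 33, 41, 49, 56, 64, 70, 81, 85, 97, 98, 106, 116, 124]

Fragments:
  [0,3): 3 bp
  [3,13): 10 bp
  [13,20): 7 bp
  [20,25): 5 bp
  [25,33): 8 bp
  [33,41): 8 bp
  [41,49): 8 bp
  [49,56): 7 bp
  [56,64): 8 bp
  [64,70): 6 bp
  [70,81): 11 bp
  [81,85): 4 bp
  [85,97): 12 bp
  [97,98): 1 bp
  [98,106): 8 bp
  [106,116): 10 bp
  [116,124): 8 bp
  [124,137): 13 bp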